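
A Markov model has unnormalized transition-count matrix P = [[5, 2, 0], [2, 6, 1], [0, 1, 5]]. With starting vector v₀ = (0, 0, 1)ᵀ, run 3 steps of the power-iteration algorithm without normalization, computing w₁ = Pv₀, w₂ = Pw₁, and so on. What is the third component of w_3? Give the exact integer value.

w1 = Pv₀ = (0, 1, 5)
w2 = Pw1 = (2, 11, 26)
w3 = Pw2 = (32, 96, 141)
The requested component of w3 is 141.

141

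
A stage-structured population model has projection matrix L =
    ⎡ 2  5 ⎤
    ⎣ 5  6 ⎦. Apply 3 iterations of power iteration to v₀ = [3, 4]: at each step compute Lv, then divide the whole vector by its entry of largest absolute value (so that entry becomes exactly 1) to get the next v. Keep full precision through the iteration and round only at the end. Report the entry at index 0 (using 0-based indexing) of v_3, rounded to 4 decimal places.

0.6768

Lv0 = (26.00000, 39.00000); divide by 39.00000 → v1 = (0.66667, 1.00000)
Lv1 = (6.33333, 9.33333); divide by 9.33333 → v2 = (0.67857, 1.00000)
Lv2 = (6.35714, 9.39286); divide by 9.39286 → v3 = (0.67681, 1.00000)
Requested entry of v3: 2314/3419 = 0.6768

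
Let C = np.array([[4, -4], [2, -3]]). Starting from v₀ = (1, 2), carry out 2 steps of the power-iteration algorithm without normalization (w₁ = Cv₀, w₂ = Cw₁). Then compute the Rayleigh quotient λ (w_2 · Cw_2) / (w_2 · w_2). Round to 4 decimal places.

-3.0000

w1 = Cv₀ = (-4, -4)
w2 = Cw1 = (0, 4)
Cw2 = (-16, -12)
w2·Cw2 = 0·(-16) + 4·(-12) = -48; w2·w2 = 0·0 + 4·4 = 16
λ ≈ -48/16 = -3.0000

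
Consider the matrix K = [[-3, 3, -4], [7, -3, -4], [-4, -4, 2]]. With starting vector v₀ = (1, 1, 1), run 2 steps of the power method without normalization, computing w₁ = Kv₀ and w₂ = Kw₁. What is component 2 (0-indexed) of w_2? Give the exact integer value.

w1 = Kv₀ = ((-3)·1 + 3·1 + (-4)·1; 7·1 + (-3)·1 + (-4)·1; (-4)·1 + (-4)·1 + 2·1) = (-4, 0, -6)
w2 = Kw1 = ((-3)·(-4) + 3·0 + (-4)·(-6); 7·(-4) + (-3)·0 + (-4)·(-6); (-4)·(-4) + (-4)·0 + 2·(-6)) = (36, -4, 4)
The requested component of w2 is 4.

4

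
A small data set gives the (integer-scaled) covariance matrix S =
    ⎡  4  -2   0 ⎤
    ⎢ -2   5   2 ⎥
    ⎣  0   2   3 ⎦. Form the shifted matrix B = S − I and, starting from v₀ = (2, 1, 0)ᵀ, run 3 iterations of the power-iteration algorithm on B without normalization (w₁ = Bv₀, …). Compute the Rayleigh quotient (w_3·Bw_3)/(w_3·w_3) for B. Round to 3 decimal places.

B = S − I has rows (3, -2, 0); (-2, 4, 2); (0, 2, 2)
w1 = Bv₀ = (4, 0, 2)
w2 = Bw1 = (12, -4, 4)
w3 = Bw2 = (44, -32, 0)
Bw3 = (196, -216, -64)
w3·Bw3 = 15536; w3·w3 = 2960; μ ≈ 15536/2960 = 5.249

μ ≈ 5.249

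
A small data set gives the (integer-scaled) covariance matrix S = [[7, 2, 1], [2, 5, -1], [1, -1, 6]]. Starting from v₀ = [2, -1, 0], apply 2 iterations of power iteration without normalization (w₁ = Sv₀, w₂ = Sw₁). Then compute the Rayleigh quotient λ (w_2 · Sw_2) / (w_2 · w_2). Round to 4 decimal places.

w1 = Sv₀ = (7·2 + 2·(-1) + 1·0; 2·2 + 5·(-1) + (-1)·0; 1·2 + (-1)·(-1) + 6·0) = (12, -1, 3)
w2 = Sw1 = (7·12 + 2·(-1) + 1·3; 2·12 + 5·(-1) + (-1)·3; 1·12 + (-1)·(-1) + 6·3) = (85, 16, 31)
Sw2 = (658, 219, 255)
w2·Sw2 = 85·658 + 16·219 + 31·255 = 67339; w2·w2 = 85·85 + 16·16 + 31·31 = 8442
λ ≈ 67339/8442 = 7.9767

7.9767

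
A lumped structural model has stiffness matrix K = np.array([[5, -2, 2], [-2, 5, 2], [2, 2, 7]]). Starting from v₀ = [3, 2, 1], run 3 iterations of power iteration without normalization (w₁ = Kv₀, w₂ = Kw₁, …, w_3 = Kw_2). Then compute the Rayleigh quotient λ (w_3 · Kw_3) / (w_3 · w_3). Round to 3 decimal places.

8.428

w1 = Kv₀ = (5·3 + (-2)·2 + 2·1; (-2)·3 + 5·2 + 2·1; 2·3 + 2·2 + 7·1) = (13, 6, 17)
w2 = Kw1 = (5·13 + (-2)·6 + 2·17; (-2)·13 + 5·6 + 2·17; 2·13 + 2·6 + 7·17) = (87, 38, 157)
w3 = Kw2 = (673, 330, 1349)
Kw3 = (5403, 3002, 11449)
w3·Kw3 = 673·5403 + 330·3002 + 1349·11449 = 20071580; w3·w3 = 673·673 + 330·330 + 1349·1349 = 2381630
λ ≈ 20071580/2381630 = 8.428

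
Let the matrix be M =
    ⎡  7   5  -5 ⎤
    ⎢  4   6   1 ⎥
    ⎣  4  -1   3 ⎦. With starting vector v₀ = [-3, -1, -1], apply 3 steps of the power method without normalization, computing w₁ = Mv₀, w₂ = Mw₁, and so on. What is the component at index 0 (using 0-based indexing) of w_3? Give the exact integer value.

w1 = Mv₀ = (7·(-3) + 5·(-1) + (-5)·(-1); 4·(-3) + 6·(-1) + 1·(-1); 4·(-3) + (-1)·(-1) + 3·(-1)) = (-21, -19, -14)
w2 = Mw1 = (7·(-21) + 5·(-19) + (-5)·(-14); 4·(-21) + 6·(-19) + 1·(-14); 4·(-21) + (-1)·(-19) + 3·(-14)) = (-172, -212, -107)
w3 = Mw2 = (-1729, -2067, -797)
The requested component of w3 is -1729.

-1729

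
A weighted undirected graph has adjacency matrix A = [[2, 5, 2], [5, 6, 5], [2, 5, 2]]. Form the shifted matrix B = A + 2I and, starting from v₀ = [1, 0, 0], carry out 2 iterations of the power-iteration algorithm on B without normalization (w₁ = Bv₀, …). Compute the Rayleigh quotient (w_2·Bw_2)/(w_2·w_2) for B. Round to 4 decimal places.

14.1301

B = A + 2I has rows (4, 5, 2); (5, 8, 5); (2, 5, 4)
w1 = Bv₀ = (4·1 + 5·0 + 2·0; 5·1 + 8·0 + 5·0; 2·1 + 5·0 + 4·0) = (4, 5, 2)
w2 = Bw1 = (4·4 + 5·5 + 2·2; 5·4 + 8·5 + 5·2; 2·4 + 5·5 + 4·2) = (45, 70, 41)
Bw2 = (612, 990, 604)
w2·Bw2 = 121604; w2·w2 = 8606; μ ≈ 121604/8606 = 14.1301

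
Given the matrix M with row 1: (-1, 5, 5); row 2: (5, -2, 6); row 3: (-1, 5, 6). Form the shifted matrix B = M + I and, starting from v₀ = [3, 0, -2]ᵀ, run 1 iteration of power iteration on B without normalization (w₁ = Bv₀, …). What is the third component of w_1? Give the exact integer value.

B = M + I has rows (0, 5, 5); (5, -1, 6); (-1, 5, 7)
w1 = Bv₀ = (0·3 + 5·0 + 5·(-2); 5·3 + (-1)·0 + 6·(-2); (-1)·3 + 5·0 + 7·(-2)) = (-10, 3, -17)
Requested component of w1: -17

-17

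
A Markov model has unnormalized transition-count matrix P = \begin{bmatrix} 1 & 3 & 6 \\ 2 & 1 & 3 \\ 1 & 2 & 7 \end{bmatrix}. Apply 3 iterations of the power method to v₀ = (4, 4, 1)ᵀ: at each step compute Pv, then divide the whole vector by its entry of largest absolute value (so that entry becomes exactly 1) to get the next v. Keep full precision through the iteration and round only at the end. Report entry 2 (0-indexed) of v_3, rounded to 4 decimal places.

1.0000

Pv0 = (22.00000, 15.00000, 19.00000); divide by 22.00000 → v1 = (1.00000, 0.68182, 0.86364)
Pv1 = (8.22727, 5.27273, 8.40909); divide by 8.40909 → v2 = (0.97838, 0.62703, 1.00000)
Pv2 = (8.85946, 5.58378, 9.23243); divide by 9.23243 → v3 = (0.95960, 0.60480, 1.00000)
Requested entry of v3: 1708/1708 = 1.0000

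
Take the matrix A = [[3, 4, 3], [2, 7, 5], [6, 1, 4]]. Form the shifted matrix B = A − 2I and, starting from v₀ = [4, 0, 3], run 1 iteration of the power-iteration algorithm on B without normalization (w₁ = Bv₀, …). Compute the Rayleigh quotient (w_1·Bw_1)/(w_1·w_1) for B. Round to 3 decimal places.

μ ≈ 8.797

B = A − 2I has rows (1, 4, 3); (2, 5, 5); (6, 1, 2)
w1 = Bv₀ = (1·4 + 4·0 + 3·3; 2·4 + 5·0 + 5·3; 6·4 + 1·0 + 2·3) = (13, 23, 30)
Bw1 = (195, 291, 161)
w1·Bw1 = 14058; w1·w1 = 1598; μ ≈ 14058/1598 = 8.797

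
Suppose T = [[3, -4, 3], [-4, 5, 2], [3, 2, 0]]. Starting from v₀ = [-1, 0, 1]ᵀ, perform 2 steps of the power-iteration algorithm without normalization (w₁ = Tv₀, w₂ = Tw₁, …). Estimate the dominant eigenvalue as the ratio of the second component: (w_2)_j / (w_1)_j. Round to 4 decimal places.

w1 = Tv₀ = (0, 6, -3)
w2 = Tw1 = (-33, 24, 12)
Ratio at component: 24 / 6 = 4.0000

λ ≈ 4.0000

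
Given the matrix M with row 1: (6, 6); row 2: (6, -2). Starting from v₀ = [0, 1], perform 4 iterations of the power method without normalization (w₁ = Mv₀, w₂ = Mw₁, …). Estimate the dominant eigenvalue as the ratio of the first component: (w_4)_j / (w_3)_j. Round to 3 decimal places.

w1 = Mv₀ = (6, -2)
w2 = Mw1 = (24, 40)
w3 = Mw2 = (384, 64)
w4 = Mw3 = (2688, 2176)
Ratio at component: 2688 / 384 = 7.000

7.000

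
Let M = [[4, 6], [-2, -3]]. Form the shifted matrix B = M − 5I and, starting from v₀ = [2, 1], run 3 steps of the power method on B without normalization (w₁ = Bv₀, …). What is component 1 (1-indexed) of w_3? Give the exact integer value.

604

B = M − 5I has rows (-1, 6); (-2, -8)
w1 = Bv₀ = ((-1)·2 + 6·1; (-2)·2 + (-8)·1) = (4, -12)
w2 = Bw1 = ((-1)·4 + 6·(-12); (-2)·4 + (-8)·(-12)) = (-76, 88)
w3 = Bw2 = (604, -552)
Requested component of w3: 604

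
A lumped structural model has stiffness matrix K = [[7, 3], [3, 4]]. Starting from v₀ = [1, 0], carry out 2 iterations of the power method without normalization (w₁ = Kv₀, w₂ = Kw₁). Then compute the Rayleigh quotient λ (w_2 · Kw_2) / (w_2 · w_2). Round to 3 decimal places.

8.845

w1 = Kv₀ = (7, 3)
w2 = Kw1 = (58, 33)
Kw2 = (505, 306)
w2·Kw2 = 58·505 + 33·306 = 39388; w2·w2 = 58·58 + 33·33 = 4453
λ ≈ 39388/4453 = 8.845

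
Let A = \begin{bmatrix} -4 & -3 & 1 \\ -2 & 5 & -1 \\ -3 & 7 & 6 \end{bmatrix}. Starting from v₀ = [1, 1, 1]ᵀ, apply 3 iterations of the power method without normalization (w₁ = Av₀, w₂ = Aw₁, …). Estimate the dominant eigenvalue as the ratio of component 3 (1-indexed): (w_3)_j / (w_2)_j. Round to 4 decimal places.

6.0000

w1 = Av₀ = (-6, 2, 10)
w2 = Aw1 = (28, 12, 92)
w3 = Aw2 = (-56, -88, 552)
Ratio at component: 552 / 92 = 6.0000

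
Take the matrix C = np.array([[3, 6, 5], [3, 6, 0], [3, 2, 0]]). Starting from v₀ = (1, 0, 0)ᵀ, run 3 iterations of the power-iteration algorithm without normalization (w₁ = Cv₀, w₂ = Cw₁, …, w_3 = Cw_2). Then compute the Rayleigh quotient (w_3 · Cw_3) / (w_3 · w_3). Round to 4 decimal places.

w1 = Cv₀ = (3, 3, 3)
w2 = Cw1 = (42, 27, 15)
w3 = Cw2 = (363, 288, 180)
Cw3 = (3717, 2817, 1665)
w3·Cw3 = 363·3717 + 288·2817 + 180·1665 = 2460267; w3·w3 = 363·363 + 288·288 + 180·180 = 247113
λ ≈ 2460267/247113 = 9.9560

9.9560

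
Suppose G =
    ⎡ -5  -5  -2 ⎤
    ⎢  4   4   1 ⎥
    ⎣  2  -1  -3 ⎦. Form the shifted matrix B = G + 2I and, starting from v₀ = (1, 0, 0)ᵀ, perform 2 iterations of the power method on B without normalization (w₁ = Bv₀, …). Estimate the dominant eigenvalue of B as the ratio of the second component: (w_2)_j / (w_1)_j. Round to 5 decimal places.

B = G + 2I has rows (-3, -5, -2); (4, 6, 1); (2, -1, -1)
w1 = Bv₀ = ((-3)·1 + (-5)·0 + (-2)·0; 4·1 + 6·0 + 1·0; 2·1 + (-1)·0 + (-1)·0) = (-3, 4, 2)
w2 = Bw1 = ((-3)·(-3) + (-5)·4 + (-2)·2; 4·(-3) + 6·4 + 1·2; 2·(-3) + (-1)·4 + (-1)·2) = (-15, 14, -12)
Ratio: 14/4 = 3.50000

3.50000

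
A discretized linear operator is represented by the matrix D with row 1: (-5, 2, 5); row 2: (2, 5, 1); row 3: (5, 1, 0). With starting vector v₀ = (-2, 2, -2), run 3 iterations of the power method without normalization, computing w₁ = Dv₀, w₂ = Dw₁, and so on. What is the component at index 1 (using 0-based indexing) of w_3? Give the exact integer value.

20

w1 = Dv₀ = ((-5)·(-2) + 2·2 + 5·(-2); 2·(-2) + 5·2 + 1·(-2); 5·(-2) + 1·2 + 0·(-2)) = (4, 4, -8)
w2 = Dw1 = ((-5)·4 + 2·4 + 5·(-8); 2·4 + 5·4 + 1·(-8); 5·4 + 1·4 + 0·(-8)) = (-52, 20, 24)
w3 = Dw2 = (420, 20, -240)
The requested component of w3 is 20.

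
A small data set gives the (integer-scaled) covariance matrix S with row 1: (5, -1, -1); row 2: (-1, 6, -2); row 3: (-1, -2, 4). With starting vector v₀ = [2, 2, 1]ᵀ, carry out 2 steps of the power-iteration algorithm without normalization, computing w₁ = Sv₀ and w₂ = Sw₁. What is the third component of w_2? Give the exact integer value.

w1 = Sv₀ = (5·2 + (-1)·2 + (-1)·1; (-1)·2 + 6·2 + (-2)·1; (-1)·2 + (-2)·2 + 4·1) = (7, 8, -2)
w2 = Sw1 = (5·7 + (-1)·8 + (-1)·(-2); (-1)·7 + 6·8 + (-2)·(-2); (-1)·7 + (-2)·8 + 4·(-2)) = (29, 45, -31)
The requested component of w2 is -31.

-31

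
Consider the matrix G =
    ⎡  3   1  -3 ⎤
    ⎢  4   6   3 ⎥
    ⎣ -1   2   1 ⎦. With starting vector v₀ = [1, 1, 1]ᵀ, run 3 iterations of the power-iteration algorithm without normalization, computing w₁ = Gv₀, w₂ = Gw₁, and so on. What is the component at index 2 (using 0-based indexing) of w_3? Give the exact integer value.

193

w1 = Gv₀ = (3·1 + 1·1 + (-3)·1; 4·1 + 6·1 + 3·1; (-1)·1 + 2·1 + 1·1) = (1, 13, 2)
w2 = Gw1 = (3·1 + 1·13 + (-3)·2; 4·1 + 6·13 + 3·2; (-1)·1 + 2·13 + 1·2) = (10, 88, 27)
w3 = Gw2 = (37, 649, 193)
The requested component of w3 is 193.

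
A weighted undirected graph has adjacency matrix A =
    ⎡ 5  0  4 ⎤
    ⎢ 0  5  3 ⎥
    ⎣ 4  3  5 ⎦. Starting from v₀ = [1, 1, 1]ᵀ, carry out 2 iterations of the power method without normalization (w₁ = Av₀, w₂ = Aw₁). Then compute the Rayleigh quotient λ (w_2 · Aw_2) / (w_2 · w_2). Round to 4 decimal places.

9.9957

w1 = Av₀ = (5·1 + 0·1 + 4·1; 0·1 + 5·1 + 3·1; 4·1 + 3·1 + 5·1) = (9, 8, 12)
w2 = Aw1 = (5·9 + 0·8 + 4·12; 0·9 + 5·8 + 3·12; 4·9 + 3·8 + 5·12) = (93, 76, 120)
Aw2 = (945, 740, 1200)
w2·Aw2 = 93·945 + 76·740 + 120·1200 = 288125; w2·w2 = 93·93 + 76·76 + 120·120 = 28825
λ ≈ 288125/28825 = 9.9957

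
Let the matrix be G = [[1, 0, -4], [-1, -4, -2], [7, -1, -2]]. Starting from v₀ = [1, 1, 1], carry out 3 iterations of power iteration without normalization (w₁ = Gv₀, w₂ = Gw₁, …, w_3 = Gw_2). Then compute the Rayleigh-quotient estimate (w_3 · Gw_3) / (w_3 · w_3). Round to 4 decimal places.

w1 = Gv₀ = (1·1 + 0·1 + (-4)·1; (-1)·1 + (-4)·1 + (-2)·1; 7·1 + (-1)·1 + (-2)·1) = (-3, -7, 4)
w2 = Gw1 = (1·(-3) + 0·(-7) + (-4)·4; (-1)·(-3) + (-4)·(-7) + (-2)·4; 7·(-3) + (-1)·(-7) + (-2)·4) = (-19, 23, -22)
w3 = Gw2 = (69, -29, -112)
Gw3 = (517, 271, 736)
w3·Gw3 = 69·517 + (-29)·271 + (-112)·736 = -54618; w3·w3 = 69·69 + (-29)·(-29) + (-112)·(-112) = 18146
λ ≈ -54618/18146 = -3.0099

-3.0099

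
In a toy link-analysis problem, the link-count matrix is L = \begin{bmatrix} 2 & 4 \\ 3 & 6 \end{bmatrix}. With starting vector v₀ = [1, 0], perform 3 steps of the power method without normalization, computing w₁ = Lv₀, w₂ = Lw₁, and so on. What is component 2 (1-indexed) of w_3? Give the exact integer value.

192

w1 = Lv₀ = (2, 3)
w2 = Lw1 = (16, 24)
w3 = Lw2 = (128, 192)
The requested component of w3 is 192.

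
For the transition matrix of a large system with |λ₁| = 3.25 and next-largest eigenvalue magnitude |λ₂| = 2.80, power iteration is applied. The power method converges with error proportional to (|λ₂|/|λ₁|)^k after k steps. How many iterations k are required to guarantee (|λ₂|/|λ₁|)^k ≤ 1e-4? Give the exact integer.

62

|λ₂/λ₁| = 2.80/3.25 = 0.86154
Need k ≥ ln(1e-4) / ln(0.86154) = -9.2103 / -0.1490 ≈ 61.800
Smallest integer k satisfying the bound: 62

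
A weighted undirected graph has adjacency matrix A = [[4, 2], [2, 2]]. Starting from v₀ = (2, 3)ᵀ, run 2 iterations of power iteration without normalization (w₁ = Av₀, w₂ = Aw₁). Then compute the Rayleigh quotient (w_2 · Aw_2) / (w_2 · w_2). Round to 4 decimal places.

5.2356

w1 = Av₀ = (4·2 + 2·3; 2·2 + 2·3) = (14, 10)
w2 = Aw1 = (4·14 + 2·10; 2·14 + 2·10) = (76, 48)
Aw2 = (400, 248)
w2·Aw2 = 76·400 + 48·248 = 42304; w2·w2 = 76·76 + 48·48 = 8080
λ ≈ 42304/8080 = 5.2356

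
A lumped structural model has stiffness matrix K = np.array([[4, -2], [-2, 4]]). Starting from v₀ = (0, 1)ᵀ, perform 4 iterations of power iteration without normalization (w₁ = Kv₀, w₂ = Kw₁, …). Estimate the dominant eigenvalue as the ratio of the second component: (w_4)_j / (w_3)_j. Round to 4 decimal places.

λ ≈ 5.8571

w1 = Kv₀ = (4·0 + (-2)·1; (-2)·0 + 4·1) = (-2, 4)
w2 = Kw1 = (4·(-2) + (-2)·4; (-2)·(-2) + 4·4) = (-16, 20)
w3 = Kw2 = (-104, 112)
w4 = Kw3 = (-640, 656)
Ratio at component: 656 / 112 = 5.8571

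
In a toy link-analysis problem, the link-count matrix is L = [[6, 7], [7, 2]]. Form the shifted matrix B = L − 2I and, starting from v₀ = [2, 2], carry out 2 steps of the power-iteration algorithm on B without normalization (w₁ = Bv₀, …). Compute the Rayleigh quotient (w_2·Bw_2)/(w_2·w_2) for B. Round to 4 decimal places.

9.2502

B = L − 2I has rows (4, 7); (7, 0)
w1 = Bv₀ = (4·2 + 7·2; 7·2 + 0·2) = (22, 14)
w2 = Bw1 = (4·22 + 7·14; 7·22 + 0·14) = (186, 154)
Bw2 = (1822, 1302)
w2·Bw2 = 539400; w2·w2 = 58312; μ ≈ 539400/58312 = 9.2502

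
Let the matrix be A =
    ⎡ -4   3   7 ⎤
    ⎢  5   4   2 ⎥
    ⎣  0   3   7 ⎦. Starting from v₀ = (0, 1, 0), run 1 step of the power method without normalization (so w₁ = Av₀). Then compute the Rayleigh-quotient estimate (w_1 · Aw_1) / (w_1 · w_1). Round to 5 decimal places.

w1 = Av₀ = (3, 4, 3)
Aw1 = (21, 37, 33)
w1·Aw1 = 3·21 + 4·37 + 3·33 = 310; w1·w1 = 3·3 + 4·4 + 3·3 = 34
λ ≈ 310/34 = 9.11765

9.11765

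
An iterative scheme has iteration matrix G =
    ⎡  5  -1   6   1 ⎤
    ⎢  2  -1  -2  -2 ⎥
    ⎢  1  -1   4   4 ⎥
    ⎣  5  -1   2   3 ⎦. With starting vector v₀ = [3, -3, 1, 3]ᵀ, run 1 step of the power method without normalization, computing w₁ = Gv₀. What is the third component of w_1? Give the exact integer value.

22

w1 = Gv₀ = (5·3 + (-1)·(-3) + 6·1 + 1·3; 2·3 + (-1)·(-3) + (-2)·1 + (-2)·3; 1·3 + (-1)·(-3) + 4·1 + 4·3; 5·3 + (-1)·(-3) + 2·1 + 3·3) = (27, 1, 22, 29)
The requested component of w1 is 22.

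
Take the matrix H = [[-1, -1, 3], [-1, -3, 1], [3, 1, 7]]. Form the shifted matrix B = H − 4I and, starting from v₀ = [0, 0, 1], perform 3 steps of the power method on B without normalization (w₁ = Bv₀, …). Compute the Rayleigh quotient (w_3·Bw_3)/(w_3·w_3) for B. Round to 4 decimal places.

B = H − 4I has rows (-5, -1, 3); (-1, -7, 1); (3, 1, 3)
w1 = Bv₀ = ((-5)·0 + (-1)·0 + 3·1; (-1)·0 + (-7)·0 + 1·1; 3·0 + 1·0 + 3·1) = (3, 1, 3)
w2 = Bw1 = ((-5)·3 + (-1)·1 + 3·3; (-1)·3 + (-7)·1 + 1·3; 3·3 + 1·1 + 3·3) = (-7, -7, 19)
w3 = Bw2 = (99, 75, 29)
Bw3 = (-483, -595, 459)
w3·Bw3 = -79131; w3·w3 = 16267; μ ≈ -79131/16267 = -4.8645

-4.8645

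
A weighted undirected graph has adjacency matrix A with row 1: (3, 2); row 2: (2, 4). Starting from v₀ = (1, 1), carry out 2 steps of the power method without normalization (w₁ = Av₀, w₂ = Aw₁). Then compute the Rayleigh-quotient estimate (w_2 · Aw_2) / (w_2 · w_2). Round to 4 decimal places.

w1 = Av₀ = (5, 6)
w2 = Aw1 = (27, 34)
Aw2 = (149, 190)
w2·Aw2 = 27·149 + 34·190 = 10483; w2·w2 = 27·27 + 34·34 = 1885
λ ≈ 10483/1885 = 5.5613

λ ≈ 5.5613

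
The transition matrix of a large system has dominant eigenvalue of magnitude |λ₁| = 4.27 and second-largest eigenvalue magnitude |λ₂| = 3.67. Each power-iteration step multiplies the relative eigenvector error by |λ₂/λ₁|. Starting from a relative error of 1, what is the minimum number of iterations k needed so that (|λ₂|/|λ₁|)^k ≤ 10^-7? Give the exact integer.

|λ₂/λ₁| = 3.67/4.27 = 0.85948
Need k ≥ ln(10^-7) / ln(0.85948) = -16.1181 / -0.1514 ≈ 106.445
Smallest integer k satisfying the bound: 107

107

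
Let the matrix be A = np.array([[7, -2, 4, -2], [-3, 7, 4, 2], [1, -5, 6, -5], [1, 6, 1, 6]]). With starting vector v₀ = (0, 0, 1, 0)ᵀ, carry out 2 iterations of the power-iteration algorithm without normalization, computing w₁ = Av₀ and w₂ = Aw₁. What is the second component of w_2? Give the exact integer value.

42

w1 = Av₀ = (7·0 + (-2)·0 + 4·1 + (-2)·0; (-3)·0 + 7·0 + 4·1 + 2·0; 1·0 + (-5)·0 + 6·1 + (-5)·0; 1·0 + 6·0 + 1·1 + 6·0) = (4, 4, 6, 1)
w2 = Aw1 = (7·4 + (-2)·4 + 4·6 + (-2)·1; (-3)·4 + 7·4 + 4·6 + 2·1; 1·4 + (-5)·4 + 6·6 + (-5)·1; 1·4 + 6·4 + 1·6 + 6·1) = (42, 42, 15, 40)
The requested component of w2 is 42.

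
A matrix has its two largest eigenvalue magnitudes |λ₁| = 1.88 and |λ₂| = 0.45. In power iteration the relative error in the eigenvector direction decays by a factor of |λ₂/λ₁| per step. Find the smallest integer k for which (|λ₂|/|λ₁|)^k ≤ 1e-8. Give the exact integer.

13

|λ₂/λ₁| = 0.45/1.88 = 0.23936
Need k ≥ ln(1e-8) / ln(0.23936) = -18.4207 / -1.4298 ≈ 12.884
Smallest integer k satisfying the bound: 13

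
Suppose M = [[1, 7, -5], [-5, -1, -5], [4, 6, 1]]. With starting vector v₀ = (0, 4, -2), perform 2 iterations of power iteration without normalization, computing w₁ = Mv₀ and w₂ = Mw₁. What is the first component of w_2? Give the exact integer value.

-30

w1 = Mv₀ = (38, 6, 22)
w2 = Mw1 = (-30, -306, 210)
The requested component of w2 is -30.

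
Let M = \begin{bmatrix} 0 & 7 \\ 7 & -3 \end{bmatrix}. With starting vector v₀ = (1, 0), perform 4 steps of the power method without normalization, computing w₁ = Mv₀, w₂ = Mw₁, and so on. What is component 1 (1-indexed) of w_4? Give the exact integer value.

2842

w1 = Mv₀ = (0·1 + 7·0; 7·1 + (-3)·0) = (0, 7)
w2 = Mw1 = (0·0 + 7·7; 7·0 + (-3)·7) = (49, -21)
w3 = Mw2 = (-147, 406)
w4 = Mw3 = (2842, -2247)
The requested component of w4 is 2842.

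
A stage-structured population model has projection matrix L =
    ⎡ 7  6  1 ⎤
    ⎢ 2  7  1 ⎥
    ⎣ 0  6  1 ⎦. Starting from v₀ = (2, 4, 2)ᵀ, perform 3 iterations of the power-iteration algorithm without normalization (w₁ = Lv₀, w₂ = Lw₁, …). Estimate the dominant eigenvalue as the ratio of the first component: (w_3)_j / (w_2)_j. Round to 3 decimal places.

11.498

w1 = Lv₀ = (7·2 + 6·4 + 1·2; 2·2 + 7·4 + 1·2; 0·2 + 6·4 + 1·2) = (40, 34, 26)
w2 = Lw1 = (7·40 + 6·34 + 1·26; 2·40 + 7·34 + 1·26; 0·40 + 6·34 + 1·26) = (510, 344, 230)
w3 = Lw2 = (5864, 3658, 2294)
Ratio at component: 5864 / 510 = 11.498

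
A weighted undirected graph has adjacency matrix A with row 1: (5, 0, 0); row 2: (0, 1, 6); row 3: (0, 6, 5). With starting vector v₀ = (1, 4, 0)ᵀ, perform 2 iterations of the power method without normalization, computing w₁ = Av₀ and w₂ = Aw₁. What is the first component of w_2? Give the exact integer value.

w1 = Av₀ = (5·1 + 0·4 + 0·0; 0·1 + 1·4 + 6·0; 0·1 + 6·4 + 5·0) = (5, 4, 24)
w2 = Aw1 = (5·5 + 0·4 + 0·24; 0·5 + 1·4 + 6·24; 0·5 + 6·4 + 5·24) = (25, 148, 144)
The requested component of w2 is 25.

25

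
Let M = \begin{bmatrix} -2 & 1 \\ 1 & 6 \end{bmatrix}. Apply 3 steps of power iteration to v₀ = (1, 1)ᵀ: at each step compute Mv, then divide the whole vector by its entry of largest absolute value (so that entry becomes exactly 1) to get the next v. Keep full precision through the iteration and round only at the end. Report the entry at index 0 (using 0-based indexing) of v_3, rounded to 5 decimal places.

0.09020

Mv0 = (-1.000000, 7.000000); divide by 7.000000 → v1 = (-0.142857, 1.000000)
Mv1 = (1.285714, 5.857143); divide by 5.857143 → v2 = (0.219512, 1.000000)
Mv2 = (0.560976, 6.219512); divide by 6.219512 → v3 = (0.090196, 1.000000)
Requested entry of v3: 23/255 = 0.09020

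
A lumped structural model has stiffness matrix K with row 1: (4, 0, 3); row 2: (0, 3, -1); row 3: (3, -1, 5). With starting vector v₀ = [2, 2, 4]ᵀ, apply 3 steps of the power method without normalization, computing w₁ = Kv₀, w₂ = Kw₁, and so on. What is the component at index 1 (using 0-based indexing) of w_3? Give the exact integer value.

-232

w1 = Kv₀ = (4·2 + 0·2 + 3·4; 0·2 + 3·2 + (-1)·4; 3·2 + (-1)·2 + 5·4) = (20, 2, 24)
w2 = Kw1 = (4·20 + 0·2 + 3·24; 0·20 + 3·2 + (-1)·24; 3·20 + (-1)·2 + 5·24) = (152, -18, 178)
w3 = Kw2 = (1142, -232, 1364)
The requested component of w3 is -232.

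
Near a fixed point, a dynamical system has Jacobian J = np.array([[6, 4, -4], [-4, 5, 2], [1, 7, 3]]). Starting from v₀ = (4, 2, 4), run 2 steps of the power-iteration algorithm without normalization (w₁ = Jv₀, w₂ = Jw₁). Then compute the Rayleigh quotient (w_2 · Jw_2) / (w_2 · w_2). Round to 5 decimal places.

3.89028

w1 = Jv₀ = (6·4 + 4·2 + (-4)·4; (-4)·4 + 5·2 + 2·4; 1·4 + 7·2 + 3·4) = (16, 2, 30)
w2 = Jw1 = (6·16 + 4·2 + (-4)·30; (-4)·16 + 5·2 + 2·30; 1·16 + 7·2 + 3·30) = (-16, 6, 120)
Jw2 = (-552, 334, 386)
w2·Jw2 = (-16)·(-552) + 6·334 + 120·386 = 57156; w2·w2 = (-16)·(-16) + 6·6 + 120·120 = 14692
λ ≈ 57156/14692 = 3.89028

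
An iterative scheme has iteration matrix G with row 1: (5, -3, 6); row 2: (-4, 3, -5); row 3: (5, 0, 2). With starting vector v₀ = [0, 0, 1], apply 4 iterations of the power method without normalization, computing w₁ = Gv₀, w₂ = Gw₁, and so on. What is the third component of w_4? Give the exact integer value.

3886

w1 = Gv₀ = (6, -5, 2)
w2 = Gw1 = (57, -49, 34)
w3 = Gw2 = (636, -545, 353)
w4 = Gw3 = (6933, -5944, 3886)
The requested component of w4 is 3886.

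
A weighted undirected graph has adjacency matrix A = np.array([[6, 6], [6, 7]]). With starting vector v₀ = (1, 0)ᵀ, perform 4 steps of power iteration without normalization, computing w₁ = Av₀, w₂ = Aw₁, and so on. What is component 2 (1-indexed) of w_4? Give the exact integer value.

w1 = Av₀ = (6, 6)
w2 = Aw1 = (72, 78)
w3 = Aw2 = (900, 978)
w4 = Aw3 = (11268, 12246)
The requested component of w4 is 12246.

12246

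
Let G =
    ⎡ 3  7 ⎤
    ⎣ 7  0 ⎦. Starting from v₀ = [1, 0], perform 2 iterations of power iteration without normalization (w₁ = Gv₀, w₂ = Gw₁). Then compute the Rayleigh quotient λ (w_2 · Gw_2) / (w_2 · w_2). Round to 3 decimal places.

w1 = Gv₀ = (3·1 + 7·0; 7·1 + 0·0) = (3, 7)
w2 = Gw1 = (3·3 + 7·7; 7·3 + 0·7) = (58, 21)
Gw2 = (321, 406)
w2·Gw2 = 58·321 + 21·406 = 27144; w2·w2 = 58·58 + 21·21 = 3805
λ ≈ 27144/3805 = 7.134

λ ≈ 7.134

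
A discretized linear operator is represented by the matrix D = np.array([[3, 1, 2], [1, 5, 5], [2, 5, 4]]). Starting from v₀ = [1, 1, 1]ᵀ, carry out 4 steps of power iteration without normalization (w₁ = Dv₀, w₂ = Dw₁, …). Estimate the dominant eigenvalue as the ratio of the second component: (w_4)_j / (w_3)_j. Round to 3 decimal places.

w1 = Dv₀ = (6, 11, 11)
w2 = Dw1 = (51, 116, 111)
w3 = Dw2 = (491, 1186, 1126)
w4 = Dw3 = (4911, 12051, 11416)
Ratio at component: 12051 / 1186 = 10.161

λ ≈ 10.161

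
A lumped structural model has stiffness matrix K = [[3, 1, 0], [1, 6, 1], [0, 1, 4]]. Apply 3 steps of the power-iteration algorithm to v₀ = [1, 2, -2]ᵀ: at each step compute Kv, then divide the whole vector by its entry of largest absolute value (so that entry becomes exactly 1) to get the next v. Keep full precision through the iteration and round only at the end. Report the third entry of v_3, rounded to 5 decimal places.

0.03226

Kv0 = (5.000000, 11.000000, -6.000000); divide by 11.000000 → v1 = (0.454545, 1.000000, -0.545455)
Kv1 = (2.363636, 5.909091, -1.181818); divide by 5.909091 → v2 = (0.400000, 1.000000, -0.200000)
Kv2 = (2.200000, 6.200000, 0.200000); divide by 6.200000 → v3 = (0.354839, 1.000000, 0.032258)
Requested entry of v3: 13/403 = 0.03226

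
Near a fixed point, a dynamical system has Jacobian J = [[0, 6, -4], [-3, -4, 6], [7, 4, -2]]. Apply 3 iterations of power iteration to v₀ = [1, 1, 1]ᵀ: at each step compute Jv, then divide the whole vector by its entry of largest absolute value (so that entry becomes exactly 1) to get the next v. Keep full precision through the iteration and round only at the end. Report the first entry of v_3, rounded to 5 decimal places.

Jv0 = (2.000000, -1.000000, 9.000000); divide by 9.000000 → v1 = (0.222222, -0.111111, 1.000000)
Jv1 = (-4.666667, 5.777778, -0.888889); divide by 5.777778 → v2 = (-0.807692, 1.000000, -0.153846)
Jv2 = (6.615385, -2.500000, -1.346154); divide by 6.615385 → v3 = (1.000000, -0.377907, -0.203488)
Requested entry of v3: 344/344 = 1.00000

1.00000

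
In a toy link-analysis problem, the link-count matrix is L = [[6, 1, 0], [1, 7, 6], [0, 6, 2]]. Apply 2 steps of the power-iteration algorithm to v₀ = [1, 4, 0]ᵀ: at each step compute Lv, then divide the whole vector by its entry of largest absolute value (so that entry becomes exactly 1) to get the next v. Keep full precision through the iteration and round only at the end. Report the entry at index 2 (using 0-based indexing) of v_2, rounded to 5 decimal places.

Lv0 = (10.000000, 29.000000, 24.000000); divide by 29.000000 → v1 = (0.344828, 1.000000, 0.827586)
Lv1 = (3.068966, 12.310345, 7.655172); divide by 12.310345 → v2 = (0.249300, 1.000000, 0.621849)
Requested entry of v2: 222/357 = 0.62185

0.62185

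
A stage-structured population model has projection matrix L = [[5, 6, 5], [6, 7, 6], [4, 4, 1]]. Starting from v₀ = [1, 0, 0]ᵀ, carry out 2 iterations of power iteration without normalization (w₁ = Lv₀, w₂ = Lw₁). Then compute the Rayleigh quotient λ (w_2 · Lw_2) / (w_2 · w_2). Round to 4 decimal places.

15.1543

w1 = Lv₀ = (5, 6, 4)
w2 = Lw1 = (81, 96, 48)
Lw2 = (1221, 1446, 756)
w2·Lw2 = 81·1221 + 96·1446 + 48·756 = 274005; w2·w2 = 81·81 + 96·96 + 48·48 = 18081
λ ≈ 274005/18081 = 15.1543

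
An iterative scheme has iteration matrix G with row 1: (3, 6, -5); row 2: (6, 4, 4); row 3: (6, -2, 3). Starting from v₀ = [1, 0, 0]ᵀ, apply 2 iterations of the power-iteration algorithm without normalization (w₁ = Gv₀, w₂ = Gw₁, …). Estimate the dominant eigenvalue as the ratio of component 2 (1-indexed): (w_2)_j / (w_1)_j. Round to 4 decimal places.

w1 = Gv₀ = (3·1 + 6·0 + (-5)·0; 6·1 + 4·0 + 4·0; 6·1 + (-2)·0 + 3·0) = (3, 6, 6)
w2 = Gw1 = (3·3 + 6·6 + (-5)·6; 6·3 + 4·6 + 4·6; 6·3 + (-2)·6 + 3·6) = (15, 66, 24)
Ratio at component: 66 / 6 = 11.0000

11.0000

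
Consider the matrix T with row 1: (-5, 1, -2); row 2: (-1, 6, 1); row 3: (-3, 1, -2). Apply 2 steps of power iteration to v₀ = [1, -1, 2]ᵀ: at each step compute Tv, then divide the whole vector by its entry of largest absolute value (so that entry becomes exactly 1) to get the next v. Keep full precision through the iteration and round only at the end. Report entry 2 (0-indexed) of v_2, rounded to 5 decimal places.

0.67213

Tv0 = (-10.000000, -5.000000, -8.000000); divide by -10.000000 → v1 = (1.000000, 0.500000, 0.800000)
Tv1 = (-6.100000, 2.800000, -4.100000); divide by -6.100000 → v2 = (1.000000, -0.459016, 0.672131)
Requested entry of v2: 41/61 = 0.67213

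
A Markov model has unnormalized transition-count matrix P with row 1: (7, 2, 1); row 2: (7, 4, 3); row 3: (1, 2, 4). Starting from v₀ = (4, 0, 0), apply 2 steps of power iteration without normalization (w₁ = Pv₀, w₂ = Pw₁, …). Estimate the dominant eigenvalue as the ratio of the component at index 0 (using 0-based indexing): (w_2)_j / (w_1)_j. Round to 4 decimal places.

w1 = Pv₀ = (28, 28, 4)
w2 = Pw1 = (256, 320, 100)
Ratio at component: 256 / 28 = 9.1429

λ ≈ 9.1429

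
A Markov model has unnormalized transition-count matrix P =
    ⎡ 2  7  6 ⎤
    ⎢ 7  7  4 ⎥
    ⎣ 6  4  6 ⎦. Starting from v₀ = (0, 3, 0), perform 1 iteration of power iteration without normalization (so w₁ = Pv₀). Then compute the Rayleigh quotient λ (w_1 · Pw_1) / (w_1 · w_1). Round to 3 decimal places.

15.640

w1 = Pv₀ = (2·0 + 7·3 + 6·0; 7·0 + 7·3 + 4·0; 6·0 + 4·3 + 6·0) = (21, 21, 12)
Pw1 = (261, 342, 282)
w1·Pw1 = 21·261 + 21·342 + 12·282 = 16047; w1·w1 = 21·21 + 21·21 + 12·12 = 1026
λ ≈ 16047/1026 = 15.640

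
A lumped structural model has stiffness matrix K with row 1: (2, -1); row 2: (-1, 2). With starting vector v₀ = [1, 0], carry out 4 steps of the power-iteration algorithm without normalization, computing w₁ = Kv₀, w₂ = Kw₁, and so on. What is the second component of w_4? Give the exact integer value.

w1 = Kv₀ = (2·1 + (-1)·0; (-1)·1 + 2·0) = (2, -1)
w2 = Kw1 = (2·2 + (-1)·(-1); (-1)·2 + 2·(-1)) = (5, -4)
w3 = Kw2 = (14, -13)
w4 = Kw3 = (41, -40)
The requested component of w4 is -40.

-40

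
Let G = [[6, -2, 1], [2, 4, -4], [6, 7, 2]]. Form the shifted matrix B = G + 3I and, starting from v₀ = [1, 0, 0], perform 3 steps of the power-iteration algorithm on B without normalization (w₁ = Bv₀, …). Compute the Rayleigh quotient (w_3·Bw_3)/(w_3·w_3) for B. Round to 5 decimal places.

B = G + 3I has rows (9, -2, 1); (2, 7, -4); (6, 7, 5)
w1 = Bv₀ = (9·1 + (-2)·0 + 1·0; 2·1 + 7·0 + (-4)·0; 6·1 + 7·0 + 5·0) = (9, 2, 6)
w2 = Bw1 = (9·9 + (-2)·2 + 1·6; 2·9 + 7·2 + (-4)·6; 6·9 + 7·2 + 5·6) = (83, 8, 98)
w3 = Bw2 = (829, -170, 1044)
Bw3 = (8845, -3708, 9004)
w3·Bw3 = 17363041; w3·w3 = 1806077; μ ≈ 17363041/1806077 = 9.61368

9.61368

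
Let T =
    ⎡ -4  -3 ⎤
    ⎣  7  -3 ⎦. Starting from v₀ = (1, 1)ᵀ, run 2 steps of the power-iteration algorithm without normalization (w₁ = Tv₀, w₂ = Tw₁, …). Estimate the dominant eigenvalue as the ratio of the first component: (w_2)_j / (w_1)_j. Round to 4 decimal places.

λ ≈ -2.2857

w1 = Tv₀ = ((-4)·1 + (-3)·1; 7·1 + (-3)·1) = (-7, 4)
w2 = Tw1 = ((-4)·(-7) + (-3)·4; 7·(-7) + (-3)·4) = (16, -61)
Ratio at component: 16 / -7 = -2.2857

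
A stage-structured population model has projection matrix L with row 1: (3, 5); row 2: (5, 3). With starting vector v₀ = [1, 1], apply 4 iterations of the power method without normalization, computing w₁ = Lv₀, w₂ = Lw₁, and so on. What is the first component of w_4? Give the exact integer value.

w1 = Lv₀ = (8, 8)
w2 = Lw1 = (64, 64)
w3 = Lw2 = (512, 512)
w4 = Lw3 = (4096, 4096)
The requested component of w4 is 4096.

4096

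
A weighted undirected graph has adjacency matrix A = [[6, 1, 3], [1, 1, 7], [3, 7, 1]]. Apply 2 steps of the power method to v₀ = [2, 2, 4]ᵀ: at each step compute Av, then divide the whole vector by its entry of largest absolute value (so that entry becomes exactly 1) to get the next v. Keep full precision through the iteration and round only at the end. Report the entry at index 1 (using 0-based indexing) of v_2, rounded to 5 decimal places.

0.69325

Av0 = (26.000000, 32.000000, 24.000000); divide by 32.000000 → v1 = (0.812500, 1.000000, 0.750000)
Av1 = (8.125000, 7.062500, 10.187500); divide by 10.187500 → v2 = (0.797546, 0.693252, 1.000000)
Requested entry of v2: 226/326 = 0.69325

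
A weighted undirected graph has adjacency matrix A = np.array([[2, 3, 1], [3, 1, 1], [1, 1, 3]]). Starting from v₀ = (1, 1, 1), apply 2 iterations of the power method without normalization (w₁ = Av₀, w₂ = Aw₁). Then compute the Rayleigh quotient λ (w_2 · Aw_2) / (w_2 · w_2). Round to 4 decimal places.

5.3768

w1 = Av₀ = (2·1 + 3·1 + 1·1; 3·1 + 1·1 + 1·1; 1·1 + 1·1 + 3·1) = (6, 5, 5)
w2 = Aw1 = (2·6 + 3·5 + 1·5; 3·6 + 1·5 + 1·5; 1·6 + 1·5 + 3·5) = (32, 28, 26)
Aw2 = (174, 150, 138)
w2·Aw2 = 32·174 + 28·150 + 26·138 = 13356; w2·w2 = 32·32 + 28·28 + 26·26 = 2484
λ ≈ 13356/2484 = 5.3768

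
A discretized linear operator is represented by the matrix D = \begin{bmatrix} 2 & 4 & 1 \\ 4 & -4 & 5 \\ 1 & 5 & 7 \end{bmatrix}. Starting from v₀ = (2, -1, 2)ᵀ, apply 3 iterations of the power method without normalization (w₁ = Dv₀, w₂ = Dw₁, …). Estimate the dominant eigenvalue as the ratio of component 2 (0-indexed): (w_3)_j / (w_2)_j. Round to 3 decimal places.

6.884

w1 = Dv₀ = (2·2 + 4·(-1) + 1·2; 4·2 + (-4)·(-1) + 5·2; 1·2 + 5·(-1) + 7·2) = (2, 22, 11)
w2 = Dw1 = (2·2 + 4·22 + 1·11; 4·2 + (-4)·22 + 5·11; 1·2 + 5·22 + 7·11) = (103, -25, 189)
w3 = Dw2 = (295, 1457, 1301)
Ratio at component: 1301 / 189 = 6.884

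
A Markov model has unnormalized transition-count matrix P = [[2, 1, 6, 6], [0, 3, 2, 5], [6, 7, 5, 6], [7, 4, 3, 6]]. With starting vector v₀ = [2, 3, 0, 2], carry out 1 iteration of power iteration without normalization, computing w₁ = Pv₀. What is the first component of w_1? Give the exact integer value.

19

w1 = Pv₀ = (2·2 + 1·3 + 6·0 + 6·2; 0·2 + 3·3 + 2·0 + 5·2; 6·2 + 7·3 + 5·0 + 6·2; 7·2 + 4·3 + 3·0 + 6·2) = (19, 19, 45, 38)
The requested component of w1 is 19.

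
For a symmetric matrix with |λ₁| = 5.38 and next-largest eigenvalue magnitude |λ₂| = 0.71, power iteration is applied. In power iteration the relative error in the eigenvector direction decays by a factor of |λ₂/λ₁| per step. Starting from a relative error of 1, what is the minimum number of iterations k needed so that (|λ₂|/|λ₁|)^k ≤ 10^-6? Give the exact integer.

7

|λ₂/λ₁| = 0.71/5.38 = 0.13197
Need k ≥ ln(10^-6) / ln(0.13197) = -13.8155 / -2.0252 ≈ 6.822
Smallest integer k satisfying the bound: 7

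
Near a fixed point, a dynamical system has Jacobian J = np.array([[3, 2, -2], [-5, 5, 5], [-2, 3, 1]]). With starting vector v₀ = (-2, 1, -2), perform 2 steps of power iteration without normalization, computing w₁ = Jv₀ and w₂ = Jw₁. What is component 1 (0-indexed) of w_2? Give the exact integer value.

50

w1 = Jv₀ = (3·(-2) + 2·1 + (-2)·(-2); (-5)·(-2) + 5·1 + 5·(-2); (-2)·(-2) + 3·1 + 1·(-2)) = (0, 5, 5)
w2 = Jw1 = (3·0 + 2·5 + (-2)·5; (-5)·0 + 5·5 + 5·5; (-2)·0 + 3·5 + 1·5) = (0, 50, 20)
The requested component of w2 is 50.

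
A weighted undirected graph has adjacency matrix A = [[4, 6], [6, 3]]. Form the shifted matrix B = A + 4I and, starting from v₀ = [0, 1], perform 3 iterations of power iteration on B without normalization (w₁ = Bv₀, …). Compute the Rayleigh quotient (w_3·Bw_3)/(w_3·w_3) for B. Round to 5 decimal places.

B = A + 4I has rows (8, 6); (6, 7)
w1 = Bv₀ = (8·0 + 6·1; 6·0 + 7·1) = (6, 7)
w2 = Bw1 = (8·6 + 6·7; 6·6 + 7·7) = (90, 85)
w3 = Bw2 = (1230, 1135)
Bw3 = (16650, 15325)
w3·Bw3 = 37873375; w3·w3 = 2801125; μ ≈ 37873375/2801125 = 13.52077

13.52077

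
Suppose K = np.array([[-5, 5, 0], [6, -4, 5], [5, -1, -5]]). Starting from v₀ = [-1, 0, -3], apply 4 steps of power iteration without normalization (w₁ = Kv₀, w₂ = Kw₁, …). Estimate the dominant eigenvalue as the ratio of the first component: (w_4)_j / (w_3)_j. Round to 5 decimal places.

w1 = Kv₀ = ((-5)·(-1) + 5·0 + 0·(-3); 6·(-1) + (-4)·0 + 5·(-3); 5·(-1) + (-1)·0 + (-5)·(-3)) = (5, -21, 10)
w2 = Kw1 = ((-5)·5 + 5·(-21) + 0·10; 6·5 + (-4)·(-21) + 5·10; 5·5 + (-1)·(-21) + (-5)·10) = (-130, 164, -4)
w3 = Kw2 = (1470, -1456, -794)
w4 = Kw3 = (-14630, 10674, 12776)
Ratio at component: -14630 / 1470 = -9.95238

λ ≈ -9.95238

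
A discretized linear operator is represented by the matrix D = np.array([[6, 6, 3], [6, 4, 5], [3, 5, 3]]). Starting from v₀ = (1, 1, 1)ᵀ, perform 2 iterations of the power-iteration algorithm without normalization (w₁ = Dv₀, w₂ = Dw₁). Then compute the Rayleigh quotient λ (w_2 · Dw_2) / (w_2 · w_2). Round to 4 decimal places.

w1 = Dv₀ = (6·1 + 6·1 + 3·1; 6·1 + 4·1 + 5·1; 3·1 + 5·1 + 3·1) = (15, 15, 11)
w2 = Dw1 = (6·15 + 6·15 + 3·11; 6·15 + 4·15 + 5·11; 3·15 + 5·15 + 3·11) = (213, 205, 153)
Dw2 = (2967, 2863, 2123)
w2·Dw2 = 213·2967 + 205·2863 + 153·2123 = 1543705; w2·w2 = 213·213 + 205·205 + 153·153 = 110803
λ ≈ 1543705/110803 = 13.9320

λ ≈ 13.9320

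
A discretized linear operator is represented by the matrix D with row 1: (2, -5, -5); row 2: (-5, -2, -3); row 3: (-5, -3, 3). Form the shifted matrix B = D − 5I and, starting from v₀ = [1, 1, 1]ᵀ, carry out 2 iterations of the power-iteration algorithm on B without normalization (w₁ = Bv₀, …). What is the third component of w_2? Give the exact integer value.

130

B = D − 5I has rows (-3, -5, -5); (-5, -7, -3); (-5, -3, -2)
w1 = Bv₀ = ((-3)·1 + (-5)·1 + (-5)·1; (-5)·1 + (-7)·1 + (-3)·1; (-5)·1 + (-3)·1 + (-2)·1) = (-13, -15, -10)
w2 = Bw1 = ((-3)·(-13) + (-5)·(-15) + (-5)·(-10); (-5)·(-13) + (-7)·(-15) + (-3)·(-10); (-5)·(-13) + (-3)·(-15) + (-2)·(-10)) = (164, 200, 130)
Requested component of w2: 130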